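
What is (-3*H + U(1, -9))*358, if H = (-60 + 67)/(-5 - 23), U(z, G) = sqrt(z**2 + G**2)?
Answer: 537/2 + 358*sqrt(82) ≈ 3510.3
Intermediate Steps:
U(z, G) = sqrt(G**2 + z**2)
H = -1/4 (H = 7/(-28) = 7*(-1/28) = -1/4 ≈ -0.25000)
(-3*H + U(1, -9))*358 = (-3*(-1/4) + sqrt((-9)**2 + 1**2))*358 = (3/4 + sqrt(81 + 1))*358 = (3/4 + sqrt(82))*358 = 537/2 + 358*sqrt(82)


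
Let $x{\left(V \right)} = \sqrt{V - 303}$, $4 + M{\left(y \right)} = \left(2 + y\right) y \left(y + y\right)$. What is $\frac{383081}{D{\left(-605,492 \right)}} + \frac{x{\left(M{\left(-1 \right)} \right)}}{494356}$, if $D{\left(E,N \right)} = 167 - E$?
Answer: $\frac{383081}{772} + \frac{i \sqrt{305}}{494356} \approx 496.22 + 3.5327 \cdot 10^{-5} i$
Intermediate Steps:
$M{\left(y \right)} = -4 + 2 y^{2} \left(2 + y\right)$ ($M{\left(y \right)} = -4 + \left(2 + y\right) y \left(y + y\right) = -4 + y \left(2 + y\right) 2 y = -4 + 2 y^{2} \left(2 + y\right)$)
$x{\left(V \right)} = \sqrt{-303 + V}$
$\frac{383081}{D{\left(-605,492 \right)}} + \frac{x{\left(M{\left(-1 \right)} \right)}}{494356} = \frac{383081}{167 - -605} + \frac{\sqrt{-303 + \left(-4 + 2 \left(-1\right)^{3} + 4 \left(-1\right)^{2}\right)}}{494356} = \frac{383081}{167 + 605} + \sqrt{-303 + \left(-4 + 2 \left(-1\right) + 4 \cdot 1\right)} \frac{1}{494356} = \frac{383081}{772} + \sqrt{-303 - 2} \cdot \frac{1}{494356} = 383081 \cdot \frac{1}{772} + \sqrt{-303 - 2} \cdot \frac{1}{494356} = \frac{383081}{772} + \sqrt{-305} \cdot \frac{1}{494356} = \frac{383081}{772} + i \sqrt{305} \cdot \frac{1}{494356} = \frac{383081}{772} + \frac{i \sqrt{305}}{494356}$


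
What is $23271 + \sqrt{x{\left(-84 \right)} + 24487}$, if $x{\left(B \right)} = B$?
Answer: $23271 + \sqrt{24403} \approx 23427.0$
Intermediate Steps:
$23271 + \sqrt{x{\left(-84 \right)} + 24487} = 23271 + \sqrt{-84 + 24487} = 23271 + \sqrt{24403}$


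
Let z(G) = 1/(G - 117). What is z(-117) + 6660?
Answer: 1558439/234 ≈ 6660.0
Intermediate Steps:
z(G) = 1/(-117 + G)
z(-117) + 6660 = 1/(-117 - 117) + 6660 = 1/(-234) + 6660 = -1/234 + 6660 = 1558439/234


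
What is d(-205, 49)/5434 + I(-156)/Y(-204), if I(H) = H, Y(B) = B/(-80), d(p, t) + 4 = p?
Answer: -27057/442 ≈ -61.215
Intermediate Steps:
d(p, t) = -4 + p
Y(B) = -B/80 (Y(B) = B*(-1/80) = -B/80)
d(-205, 49)/5434 + I(-156)/Y(-204) = (-4 - 205)/5434 - 156/((-1/80*(-204))) = -209*1/5434 - 156/51/20 = -1/26 - 156*20/51 = -1/26 - 1040/17 = -27057/442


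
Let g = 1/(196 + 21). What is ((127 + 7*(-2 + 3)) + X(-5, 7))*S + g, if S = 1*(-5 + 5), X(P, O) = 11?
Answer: 1/217 ≈ 0.0046083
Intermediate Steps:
S = 0 (S = 1*0 = 0)
g = 1/217 ≈ 0.0046083
((127 + 7*(-2 + 3)) + X(-5, 7))*S + g = ((127 + 7*(-2 + 3)) + 11)*0 + 1/217 = ((127 + 7*1) + 11)*0 + 1/217 = ((127 + 7) + 11)*0 + 1/217 = (134 + 11)*0 + 1/217 = 145*0 + 1/217 = 0 + 1/217 = 1/217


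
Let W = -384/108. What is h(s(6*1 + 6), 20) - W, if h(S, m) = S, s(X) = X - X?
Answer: 32/9 ≈ 3.5556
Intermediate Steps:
s(X) = 0
W = -32/9 (W = -384*1/108 = -32/9 ≈ -3.5556)
h(s(6*1 + 6), 20) - W = 0 - 1*(-32/9) = 0 + 32/9 = 32/9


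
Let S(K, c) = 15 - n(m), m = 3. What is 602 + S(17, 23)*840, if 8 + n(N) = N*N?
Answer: 12362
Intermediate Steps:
n(N) = -8 + N² (n(N) = -8 + N*N = -8 + N²)
S(K, c) = 14 (S(K, c) = 15 - (-8 + 3²) = 15 - (-8 + 9) = 15 - 1*1 = 15 - 1 = 14)
602 + S(17, 23)*840 = 602 + 14*840 = 602 + 11760 = 12362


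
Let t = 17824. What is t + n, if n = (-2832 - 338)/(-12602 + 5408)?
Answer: 64114513/3597 ≈ 17824.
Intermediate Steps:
n = 1585/3597 (n = -3170/(-7194) = -3170*(-1/7194) = 1585/3597 ≈ 0.44065)
t + n = 17824 + 1585/3597 = 64114513/3597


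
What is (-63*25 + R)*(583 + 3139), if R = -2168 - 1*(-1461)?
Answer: -8493604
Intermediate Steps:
R = -707 (R = -2168 + 1461 = -707)
(-63*25 + R)*(583 + 3139) = (-63*25 - 707)*(583 + 3139) = (-1575 - 707)*3722 = -2282*3722 = -8493604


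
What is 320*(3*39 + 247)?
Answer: 116480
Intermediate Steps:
320*(3*39 + 247) = 320*(117 + 247) = 320*364 = 116480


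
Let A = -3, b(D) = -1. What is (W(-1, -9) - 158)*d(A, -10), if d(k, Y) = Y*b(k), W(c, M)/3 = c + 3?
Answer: -1520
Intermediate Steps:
W(c, M) = 9 + 3*c (W(c, M) = 3*(c + 3) = 3*(3 + c) = 9 + 3*c)
d(k, Y) = -Y (d(k, Y) = Y*(-1) = -Y)
(W(-1, -9) - 158)*d(A, -10) = ((9 + 3*(-1)) - 158)*(-1*(-10)) = ((9 - 3) - 158)*10 = (6 - 158)*10 = -152*10 = -1520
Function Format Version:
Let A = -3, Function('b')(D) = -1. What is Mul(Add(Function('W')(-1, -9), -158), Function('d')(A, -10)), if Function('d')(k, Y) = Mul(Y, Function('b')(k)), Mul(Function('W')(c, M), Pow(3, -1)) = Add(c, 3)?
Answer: -1520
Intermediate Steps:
Function('W')(c, M) = Add(9, Mul(3, c)) (Function('W')(c, M) = Mul(3, Add(c, 3)) = Mul(3, Add(3, c)) = Add(9, Mul(3, c)))
Function('d')(k, Y) = Mul(-1, Y) (Function('d')(k, Y) = Mul(Y, -1) = Mul(-1, Y))
Mul(Add(Function('W')(-1, -9), -158), Function('d')(A, -10)) = Mul(Add(Add(9, Mul(3, -1)), -158), Mul(-1, -10)) = Mul(Add(Add(9, -3), -158), 10) = Mul(Add(6, -158), 10) = Mul(-152, 10) = -1520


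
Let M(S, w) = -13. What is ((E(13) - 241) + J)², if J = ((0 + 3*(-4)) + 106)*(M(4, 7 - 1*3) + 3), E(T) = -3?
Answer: 1401856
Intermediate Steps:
J = -940 (J = ((0 + 3*(-4)) + 106)*(-13 + 3) = ((0 - 12) + 106)*(-10) = (-12 + 106)*(-10) = 94*(-10) = -940)
((E(13) - 241) + J)² = ((-3 - 241) - 940)² = (-244 - 940)² = (-1184)² = 1401856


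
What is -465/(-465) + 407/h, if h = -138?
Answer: -269/138 ≈ -1.9493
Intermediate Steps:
-465/(-465) + 407/h = -465/(-465) + 407/(-138) = -465*(-1/465) + 407*(-1/138) = 1 - 407/138 = -269/138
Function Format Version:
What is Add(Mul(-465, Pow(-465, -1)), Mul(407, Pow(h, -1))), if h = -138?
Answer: Rational(-269, 138) ≈ -1.9493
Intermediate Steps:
Add(Mul(-465, Pow(-465, -1)), Mul(407, Pow(h, -1))) = Add(Mul(-465, Pow(-465, -1)), Mul(407, Pow(-138, -1))) = Add(Mul(-465, Rational(-1, 465)), Mul(407, Rational(-1, 138))) = Add(1, Rational(-407, 138)) = Rational(-269, 138)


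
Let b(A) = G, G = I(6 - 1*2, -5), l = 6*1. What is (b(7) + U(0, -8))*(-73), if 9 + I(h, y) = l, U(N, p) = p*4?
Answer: 2555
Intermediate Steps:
l = 6
U(N, p) = 4*p
I(h, y) = -3 (I(h, y) = -9 + 6 = -3)
G = -3
b(A) = -3
(b(7) + U(0, -8))*(-73) = (-3 + 4*(-8))*(-73) = (-3 - 32)*(-73) = -35*(-73) = 2555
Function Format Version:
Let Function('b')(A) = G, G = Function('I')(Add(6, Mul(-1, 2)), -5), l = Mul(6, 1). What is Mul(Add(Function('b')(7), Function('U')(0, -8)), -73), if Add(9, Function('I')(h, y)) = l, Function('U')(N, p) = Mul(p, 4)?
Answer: 2555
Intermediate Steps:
l = 6
Function('U')(N, p) = Mul(4, p)
Function('I')(h, y) = -3 (Function('I')(h, y) = Add(-9, 6) = -3)
G = -3
Function('b')(A) = -3
Mul(Add(Function('b')(7), Function('U')(0, -8)), -73) = Mul(Add(-3, Mul(4, -8)), -73) = Mul(Add(-3, -32), -73) = Mul(-35, -73) = 2555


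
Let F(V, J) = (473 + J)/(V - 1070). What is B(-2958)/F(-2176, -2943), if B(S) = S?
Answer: -4800834/1235 ≈ -3887.3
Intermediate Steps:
F(V, J) = (473 + J)/(-1070 + V)
B(-2958)/F(-2176, -2943) = -2958*(-1070 - 2176)/(473 - 2943) = -2958/(-2470/(-3246)) = -2958/((-1/3246*(-2470))) = -2958/1235/1623 = -2958*1623/1235 = -4800834/1235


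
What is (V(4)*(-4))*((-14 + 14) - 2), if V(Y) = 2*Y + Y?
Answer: 96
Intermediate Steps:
V(Y) = 3*Y
(V(4)*(-4))*((-14 + 14) - 2) = ((3*4)*(-4))*((-14 + 14) - 2) = (12*(-4))*(0 - 2) = -48*(-2) = 96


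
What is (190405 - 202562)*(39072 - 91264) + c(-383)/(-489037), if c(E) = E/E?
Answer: 310293068847327/489037 ≈ 6.3450e+8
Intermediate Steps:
c(E) = 1
(190405 - 202562)*(39072 - 91264) + c(-383)/(-489037) = (190405 - 202562)*(39072 - 91264) + 1/(-489037) = -12157*(-52192) + 1*(-1/489037) = 634498144 - 1/489037 = 310293068847327/489037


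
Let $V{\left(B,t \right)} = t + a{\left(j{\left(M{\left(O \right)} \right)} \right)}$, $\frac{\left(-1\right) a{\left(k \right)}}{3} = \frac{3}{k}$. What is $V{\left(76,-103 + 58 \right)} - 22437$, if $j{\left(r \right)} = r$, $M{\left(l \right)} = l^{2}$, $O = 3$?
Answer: $-22483$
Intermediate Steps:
$a{\left(k \right)} = - \frac{9}{k}$ ($a{\left(k \right)} = - 3 \frac{3}{k} = - \frac{9}{k}$)
$V{\left(B,t \right)} = -1 + t$ ($V{\left(B,t \right)} = t - \frac{9}{3^{2}} = t - \frac{9}{9} = t - 1 = -1 + t$)
$V{\left(76,-103 + 58 \right)} - 22437 = \left(-1 + \left(-103 + 58\right)\right) - 22437 = \left(-1 - 45\right) - 22437 = -46 - 22437 = -22483$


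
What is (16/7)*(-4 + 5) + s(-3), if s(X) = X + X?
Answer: -26/7 ≈ -3.7143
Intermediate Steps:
s(X) = 2*X
(16/7)*(-4 + 5) + s(-3) = (16/7)*(-4 + 5) + 2*(-3) = (16*(⅐))*1 - 6 = (16/7)*1 - 6 = 16/7 - 6 = -26/7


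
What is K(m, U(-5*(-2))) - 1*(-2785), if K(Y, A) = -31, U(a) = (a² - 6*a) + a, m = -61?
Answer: 2754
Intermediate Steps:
U(a) = a² - 5*a
K(m, U(-5*(-2))) - 1*(-2785) = -31 - 1*(-2785) = -31 + 2785 = 2754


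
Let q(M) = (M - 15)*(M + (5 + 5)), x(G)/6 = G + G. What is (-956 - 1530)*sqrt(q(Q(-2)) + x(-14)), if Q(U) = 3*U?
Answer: -14916*I*sqrt(7) ≈ -39464.0*I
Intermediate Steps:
x(G) = 12*G (x(G) = 6*(G + G) = 6*(2*G) = 12*G)
q(M) = (-15 + M)*(10 + M) (q(M) = (-15 + M)*(M + 10) = (-15 + M)*(10 + M))
(-956 - 1530)*sqrt(q(Q(-2)) + x(-14)) = (-956 - 1530)*sqrt((-150 + (3*(-2))**2 - 15*(-2)) + 12*(-14)) = -2486*sqrt((-150 + (-6)**2 - 5*(-6)) - 168) = -2486*sqrt((-150 + 36 + 30) - 168) = -2486*sqrt(-84 - 168) = -14916*I*sqrt(7)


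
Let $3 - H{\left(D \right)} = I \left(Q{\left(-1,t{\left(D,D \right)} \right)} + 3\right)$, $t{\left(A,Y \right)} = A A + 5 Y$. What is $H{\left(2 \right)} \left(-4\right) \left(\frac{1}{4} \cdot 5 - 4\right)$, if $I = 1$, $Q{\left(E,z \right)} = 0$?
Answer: $0$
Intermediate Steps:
$t{\left(A,Y \right)} = A^{2} + 5 Y$
$H{\left(D \right)} = 0$ ($H{\left(D \right)} = 3 - 1 \left(0 + 3\right) = 3 - 1 \cdot 3 = 3 - 3 = 0$)
$H{\left(2 \right)} \left(-4\right) \left(\frac{1}{4} \cdot 5 - 4\right) = 0 \left(-4\right) \left(\frac{1}{4} \cdot 5 - 4\right) = 0 \left(\frac{1}{4} \cdot 5 - 4\right) = 0 \left(\frac{5}{4} - 4\right) = 0 \left(- \frac{11}{4}\right) = 0$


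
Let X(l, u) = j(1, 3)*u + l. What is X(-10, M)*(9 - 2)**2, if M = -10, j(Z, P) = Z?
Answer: -980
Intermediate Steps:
X(l, u) = l + u (X(l, u) = 1*u + l = u + l = l + u)
X(-10, M)*(9 - 2)**2 = (-10 - 10)*(9 - 2)**2 = -20*7**2 = -20*49 = -980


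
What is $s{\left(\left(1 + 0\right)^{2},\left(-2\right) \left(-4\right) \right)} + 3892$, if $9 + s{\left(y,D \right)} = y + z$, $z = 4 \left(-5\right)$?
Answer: $3864$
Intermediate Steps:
$z = -20$
$s{\left(y,D \right)} = -29 + y$ ($s{\left(y,D \right)} = -9 + \left(y - 20\right) = -9 + \left(-20 + y\right) = -29 + y$)
$s{\left(\left(1 + 0\right)^{2},\left(-2\right) \left(-4\right) \right)} + 3892 = \left(-29 + \left(1 + 0\right)^{2}\right) + 3892 = \left(-29 + 1^{2}\right) + 3892 = \left(-29 + 1\right) + 3892 = -28 + 3892 = 3864$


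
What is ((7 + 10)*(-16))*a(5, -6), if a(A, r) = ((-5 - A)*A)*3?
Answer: 40800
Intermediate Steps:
a(A, r) = 3*A*(-5 - A) (a(A, r) = (A*(-5 - A))*3 = 3*A*(-5 - A))
((7 + 10)*(-16))*a(5, -6) = ((7 + 10)*(-16))*(-3*5*(5 + 5)) = (17*(-16))*(-3*5*10) = -272*(-150) = 40800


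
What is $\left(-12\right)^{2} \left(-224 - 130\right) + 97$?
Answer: $-50879$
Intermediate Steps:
$\left(-12\right)^{2} \left(-224 - 130\right) + 97 = 144 \left(-354\right) + 97 = -50976 + 97 = -50879$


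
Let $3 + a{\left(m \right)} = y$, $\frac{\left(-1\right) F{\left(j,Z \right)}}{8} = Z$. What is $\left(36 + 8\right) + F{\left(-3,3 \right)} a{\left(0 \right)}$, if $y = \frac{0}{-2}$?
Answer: $116$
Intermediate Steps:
$F{\left(j,Z \right)} = - 8 Z$
$y = 0$ ($y = 0 \left(- \frac{1}{2}\right) = 0$)
$a{\left(m \right)} = -3$ ($a{\left(m \right)} = -3 + 0 = -3$)
$\left(36 + 8\right) + F{\left(-3,3 \right)} a{\left(0 \right)} = \left(36 + 8\right) + \left(-8\right) 3 \left(-3\right) = 44 - -72 = 44 + 72 = 116$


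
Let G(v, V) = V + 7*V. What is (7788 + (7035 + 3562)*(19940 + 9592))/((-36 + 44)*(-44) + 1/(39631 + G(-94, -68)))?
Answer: -12232604668104/13758623 ≈ -8.8909e+5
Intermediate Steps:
G(v, V) = 8*V
(7788 + (7035 + 3562)*(19940 + 9592))/((-36 + 44)*(-44) + 1/(39631 + G(-94, -68))) = (7788 + (7035 + 3562)*(19940 + 9592))/((-36 + 44)*(-44) + 1/(39631 + 8*(-68))) = (7788 + 10597*29532)/(8*(-44) + 1/(39631 - 544)) = (7788 + 312950604)/(-352 + 1/39087) = 312958392/(-352 + 1/39087) = 312958392/(-13758623/39087) = 312958392*(-39087/13758623) = -12232604668104/13758623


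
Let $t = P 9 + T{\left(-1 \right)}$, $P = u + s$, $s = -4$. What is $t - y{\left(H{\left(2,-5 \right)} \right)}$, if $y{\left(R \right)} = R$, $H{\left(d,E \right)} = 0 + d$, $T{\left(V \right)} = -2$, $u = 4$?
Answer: $-4$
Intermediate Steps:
$H{\left(d,E \right)} = d$
$P = 0$ ($P = 4 - 4 = 0$)
$t = -2$ ($t = 0 \cdot 9 - 2 = 0 - 2 = -2$)
$t - y{\left(H{\left(2,-5 \right)} \right)} = -2 - 2 = -4$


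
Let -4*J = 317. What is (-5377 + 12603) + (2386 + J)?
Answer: 38131/4 ≈ 9532.8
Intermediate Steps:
J = -317/4 (J = -1/4*317 = -317/4 ≈ -79.250)
(-5377 + 12603) + (2386 + J) = (-5377 + 12603) + (2386 - 317/4) = 7226 + 9227/4 = 38131/4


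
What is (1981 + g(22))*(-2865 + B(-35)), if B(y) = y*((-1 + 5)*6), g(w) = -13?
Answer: -7291440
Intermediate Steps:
B(y) = 24*y (B(y) = y*(4*6) = y*24 = 24*y)
(1981 + g(22))*(-2865 + B(-35)) = (1981 - 13)*(-2865 + 24*(-35)) = 1968*(-2865 - 840) = 1968*(-3705) = -7291440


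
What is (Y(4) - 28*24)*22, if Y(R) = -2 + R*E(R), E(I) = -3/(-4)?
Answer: -14762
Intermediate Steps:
E(I) = 3/4 (E(I) = -3*(-1/4) = 3/4)
Y(R) = -2 + 3*R/4 (Y(R) = -2 + R*(3/4) = -2 + 3*R/4)
(Y(4) - 28*24)*22 = ((-2 + (3/4)*4) - 28*24)*22 = ((-2 + 3) - 672)*22 = (1 - 672)*22 = -671*22 = -14762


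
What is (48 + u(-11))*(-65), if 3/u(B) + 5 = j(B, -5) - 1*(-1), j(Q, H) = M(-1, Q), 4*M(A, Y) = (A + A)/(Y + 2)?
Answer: -218010/71 ≈ -3070.6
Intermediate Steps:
M(A, Y) = A/(2*(2 + Y)) (M(A, Y) = ((A + A)/(Y + 2))/4 = ((2*A)/(2 + Y))/4 = (2*A/(2 + Y))/4 = A/(2*(2 + Y)))
j(Q, H) = -1/(2*(2 + Q)) (j(Q, H) = (1/2)*(-1)/(2 + Q) = -1/(2*(2 + Q)))
u(B) = 3/(-4 - 1/(4 + 2*B)) (u(B) = 3/(-5 + (-1/(4 + 2*B) - 1*(-1))) = 3/(-5 + (-1/(4 + 2*B) + 1)) = 3/(-5 + (1 - 1/(4 + 2*B))) = 3/(-4 - 1/(4 + 2*B)))
(48 + u(-11))*(-65) = (48 + 6*(-2 - 1*(-11))/(17 + 8*(-11)))*(-65) = (48 + 6*(-2 + 11)/(17 - 88))*(-65) = (48 + 6*9/(-71))*(-65) = (48 + 6*(-1/71)*9)*(-65) = (48 - 54/71)*(-65) = (3354/71)*(-65) = -218010/71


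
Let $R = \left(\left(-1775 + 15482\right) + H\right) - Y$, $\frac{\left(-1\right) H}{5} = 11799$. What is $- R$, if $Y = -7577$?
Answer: $37711$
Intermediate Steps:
$H = -58995$ ($H = \left(-5\right) 11799 = -58995$)
$R = -37711$ ($R = \left(\left(-1775 + 15482\right) - 58995\right) - -7577 = \left(13707 - 58995\right) + 7577 = -45288 + 7577 = -37711$)
$- R = \left(-1\right) \left(-37711\right) = 37711$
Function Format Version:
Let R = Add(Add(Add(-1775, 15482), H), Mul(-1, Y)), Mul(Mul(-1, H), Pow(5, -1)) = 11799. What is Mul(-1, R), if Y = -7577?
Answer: 37711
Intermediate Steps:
H = -58995 (H = Mul(-5, 11799) = -58995)
R = -37711 (R = Add(Add(Add(-1775, 15482), -58995), Mul(-1, -7577)) = Add(Add(13707, -58995), 7577) = Add(-45288, 7577) = -37711)
Mul(-1, R) = Mul(-1, -37711) = 37711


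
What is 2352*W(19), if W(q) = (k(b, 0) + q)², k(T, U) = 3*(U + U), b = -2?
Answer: 849072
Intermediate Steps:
k(T, U) = 6*U (k(T, U) = 3*(2*U) = 6*U)
W(q) = q² (W(q) = (6*0 + q)² = (0 + q)² = q²)
2352*W(19) = 2352*19² = 2352*361 = 849072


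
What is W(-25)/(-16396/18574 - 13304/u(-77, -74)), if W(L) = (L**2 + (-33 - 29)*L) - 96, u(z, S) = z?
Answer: 495563607/40974334 ≈ 12.094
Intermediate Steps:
W(L) = -96 + L**2 - 62*L (W(L) = (L**2 - 62*L) - 96 = -96 + L**2 - 62*L)
W(-25)/(-16396/18574 - 13304/u(-77, -74)) = (-96 + (-25)**2 - 62*(-25))/(-16396/18574 - 13304/(-77)) = (-96 + 625 + 1550)/(-16396*1/18574 - 13304*(-1/77)) = 2079/(-8198/9287 + 13304/77) = 2079/(122923002/715099) = 2079*(715099/122923002) = 495563607/40974334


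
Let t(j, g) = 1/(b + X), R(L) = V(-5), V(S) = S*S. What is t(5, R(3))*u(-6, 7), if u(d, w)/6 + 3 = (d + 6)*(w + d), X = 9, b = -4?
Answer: -18/5 ≈ -3.6000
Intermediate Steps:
V(S) = S**2
u(d, w) = -18 + 6*(6 + d)*(d + w) (u(d, w) = -18 + 6*((d + 6)*(w + d)) = -18 + 6*((6 + d)*(d + w)) = -18 + 6*(6 + d)*(d + w))
R(L) = 25 (R(L) = (-5)**2 = 25)
t(j, g) = 1/5 (t(j, g) = 1/(-4 + 9) = 1/5)
t(5, R(3))*u(-6, 7) = (-18 + 6*(-6)**2 + 36*(-6) + 36*7 + 6*(-6)*7)/5 = (-18 + 6*36 - 216 + 252 - 252)/5 = (-18 + 216 - 216 + 252 - 252)/5 = (1/5)*(-18) = -18/5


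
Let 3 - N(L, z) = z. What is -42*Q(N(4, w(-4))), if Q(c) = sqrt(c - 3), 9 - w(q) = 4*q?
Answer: -210*I ≈ -210.0*I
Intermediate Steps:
w(q) = 9 - 4*q
N(L, z) = 3 - z
Q(c) = sqrt(-3 + c)
-42*Q(N(4, w(-4))) = -42*sqrt(-3 + (3 - (9 - 4*(-4)))) = -42*sqrt(-3 + (3 - (9 + 16))) = -42*sqrt(-3 + (3 - 1*25)) = -42*sqrt(-3 + (3 - 25)) = -42*sqrt(-3 - 22) = -210*I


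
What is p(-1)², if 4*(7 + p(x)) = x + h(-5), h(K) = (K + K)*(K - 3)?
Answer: 2601/16 ≈ 162.56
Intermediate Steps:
h(K) = 2*K*(-3 + K) (h(K) = (2*K)*(-3 + K) = 2*K*(-3 + K))
p(x) = 13 + x/4 (p(x) = -7 + (x + 2*(-5)*(-3 - 5))/4 = -7 + (x + 2*(-5)*(-8))/4 = -7 + (x + 80)/4 = -7 + (80 + x)/4 = -7 + (20 + x/4) = 13 + x/4)
p(-1)² = (13 + (¼)*(-1))² = (13 - ¼)² = (51/4)² = 2601/16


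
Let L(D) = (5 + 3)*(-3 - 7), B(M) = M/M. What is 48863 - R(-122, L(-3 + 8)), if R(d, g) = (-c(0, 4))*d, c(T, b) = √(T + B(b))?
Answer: 48741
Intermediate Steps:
B(M) = 1
c(T, b) = √(1 + T) (c(T, b) = √(T + 1) = √(1 + T))
L(D) = -80 (L(D) = 8*(-10) = -80)
R(d, g) = -d (R(d, g) = (-√(1 + 0))*d = (-√1)*d = (-1*1)*d = -d)
48863 - R(-122, L(-3 + 8)) = 48863 - (-1)*(-122) = 48863 - 1*122 = 48863 - 122 = 48741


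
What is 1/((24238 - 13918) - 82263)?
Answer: -1/71943 ≈ -1.3900e-5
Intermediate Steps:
1/((24238 - 13918) - 82263) = 1/(10320 - 82263) = 1/(-71943) = -1/71943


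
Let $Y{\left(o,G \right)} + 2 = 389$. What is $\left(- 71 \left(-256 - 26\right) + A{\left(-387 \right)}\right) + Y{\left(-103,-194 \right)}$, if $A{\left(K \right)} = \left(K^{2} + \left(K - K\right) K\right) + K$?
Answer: $169791$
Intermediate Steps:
$Y{\left(o,G \right)} = 387$ ($Y{\left(o,G \right)} = -2 + 389 = 387$)
$A{\left(K \right)} = K + K^{2}$ ($A{\left(K \right)} = \left(K^{2} + 0 K\right) + K = \left(K^{2} + 0\right) + K = K^{2} + K = K + K^{2}$)
$\left(- 71 \left(-256 - 26\right) + A{\left(-387 \right)}\right) + Y{\left(-103,-194 \right)} = \left(- 71 \left(-256 - 26\right) - 387 \left(1 - 387\right)\right) + 387 = \left(\left(-71\right) \left(-282\right) - -149382\right) + 387 = \left(20022 + 149382\right) + 387 = 169404 + 387 = 169791$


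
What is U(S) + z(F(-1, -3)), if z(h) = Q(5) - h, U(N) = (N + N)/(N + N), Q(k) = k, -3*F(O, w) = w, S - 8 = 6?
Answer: 5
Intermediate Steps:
S = 14 (S = 8 + 6 = 14)
F(O, w) = -w/3
U(N) = 1 (U(N) = (2*N)/((2*N)) = (2*N)*(1/(2*N)) = 1)
z(h) = 5 - h
U(S) + z(F(-1, -3)) = 1 + (5 - (-1)*(-3)/3) = 1 + (5 - 1*1) = 1 + (5 - 1) = 1 + 4 = 5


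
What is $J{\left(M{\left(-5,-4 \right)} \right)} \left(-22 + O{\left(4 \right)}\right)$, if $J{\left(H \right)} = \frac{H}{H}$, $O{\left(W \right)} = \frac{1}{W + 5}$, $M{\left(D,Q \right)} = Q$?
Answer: $- \frac{197}{9} \approx -21.889$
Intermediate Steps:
$O{\left(W \right)} = \frac{1}{5 + W}$
$J{\left(H \right)} = 1$
$J{\left(M{\left(-5,-4 \right)} \right)} \left(-22 + O{\left(4 \right)}\right) = 1 \left(-22 + \frac{1}{5 + 4}\right) = 1 \left(-22 + \frac{1}{9}\right) = 1 \left(- \frac{197}{9}\right) = - \frac{197}{9}$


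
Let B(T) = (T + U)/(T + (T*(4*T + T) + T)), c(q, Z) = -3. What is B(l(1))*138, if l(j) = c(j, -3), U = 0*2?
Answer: -138/13 ≈ -10.615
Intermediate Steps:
U = 0
l(j) = -3
B(T) = T/(2*T + 5*T²) (B(T) = (T + 0)/(T + (T*(4*T + T) + T)) = T/(T + (T*(5*T) + T)) = T/(T + (5*T² + T)) = T/(T + (T + 5*T²)) = T/(2*T + 5*T²))
B(l(1))*138 = 138/(2 + 5*(-3)) = 138/(2 - 15) = 138/(-13) = -1/13*138 = -138/13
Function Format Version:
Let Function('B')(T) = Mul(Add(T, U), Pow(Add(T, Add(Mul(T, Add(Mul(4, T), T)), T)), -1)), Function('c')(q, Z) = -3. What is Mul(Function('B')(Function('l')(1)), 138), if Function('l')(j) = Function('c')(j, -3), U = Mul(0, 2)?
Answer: Rational(-138, 13) ≈ -10.615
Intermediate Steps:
U = 0
Function('l')(j) = -3
Function('B')(T) = Mul(T, Pow(Add(Mul(2, T), Mul(5, Pow(T, 2))), -1)) (Function('B')(T) = Mul(Add(T, 0), Pow(Add(T, Add(Mul(T, Add(Mul(4, T), T)), T)), -1)) = Mul(T, Pow(Add(T, Add(Mul(T, Mul(5, T)), T)), -1)) = Mul(T, Pow(Add(T, Add(Mul(5, Pow(T, 2)), T)), -1)) = Mul(T, Pow(Add(T, Add(T, Mul(5, Pow(T, 2)))), -1)) = Mul(T, Pow(Add(Mul(2, T), Mul(5, Pow(T, 2))), -1)))
Mul(Function('B')(Function('l')(1)), 138) = Mul(Pow(Add(2, Mul(5, -3)), -1), 138) = Mul(Pow(Add(2, -15), -1), 138) = Mul(Pow(-13, -1), 138) = Mul(Rational(-1, 13), 138) = Rational(-138, 13)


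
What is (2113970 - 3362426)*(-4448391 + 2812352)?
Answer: 2042522705784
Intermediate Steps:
(2113970 - 3362426)*(-4448391 + 2812352) = -1248456*(-1636039) = 2042522705784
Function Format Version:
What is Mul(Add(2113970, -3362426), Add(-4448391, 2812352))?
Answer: 2042522705784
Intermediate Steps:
Mul(Add(2113970, -3362426), Add(-4448391, 2812352)) = Mul(-1248456, -1636039) = 2042522705784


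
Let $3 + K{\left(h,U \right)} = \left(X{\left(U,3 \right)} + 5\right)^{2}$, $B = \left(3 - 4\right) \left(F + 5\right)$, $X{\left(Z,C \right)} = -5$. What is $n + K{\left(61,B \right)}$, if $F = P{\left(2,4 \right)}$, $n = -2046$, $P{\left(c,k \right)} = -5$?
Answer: $-2049$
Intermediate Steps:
$F = -5$
$B = 0$ ($B = \left(3 - 4\right) \left(-5 + 5\right) = \left(3 - 4\right) 0 = \left(-1\right) 0 = 0$)
$K{\left(h,U \right)} = -3$ ($K{\left(h,U \right)} = -3 + \left(-5 + 5\right)^{2} = -3 + 0^{2} = -3 + 0 = -3$)
$n + K{\left(61,B \right)} = -2046 - 3 = -2049$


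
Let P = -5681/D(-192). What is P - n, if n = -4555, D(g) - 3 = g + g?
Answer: 1741136/381 ≈ 4569.9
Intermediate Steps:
D(g) = 3 + 2*g (D(g) = 3 + (g + g) = 3 + 2*g)
P = 5681/381 (P = -5681/(3 + 2*(-192)) = -5681/(3 - 384) = -5681/(-381) = -5681*(-1/381) = 5681/381 ≈ 14.911)
P - n = 5681/381 - 1*(-4555) = 5681/381 + 4555 = 1741136/381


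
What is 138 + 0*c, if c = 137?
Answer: 138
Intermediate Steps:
138 + 0*c = 138 + 0*137 = 138 + 0 = 138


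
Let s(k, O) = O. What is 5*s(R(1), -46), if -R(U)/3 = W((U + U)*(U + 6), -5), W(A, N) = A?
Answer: -230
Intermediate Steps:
R(U) = -6*U*(6 + U) (R(U) = -3*(U + U)*(U + 6) = -3*2*U*(6 + U) = -6*U*(6 + U))
5*s(R(1), -46) = 5*(-46) = -230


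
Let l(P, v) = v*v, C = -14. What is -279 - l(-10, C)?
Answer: -475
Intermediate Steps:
l(P, v) = v²
-279 - l(-10, C) = -279 - 1*(-14)² = -279 - 1*196 = -279 - 196 = -475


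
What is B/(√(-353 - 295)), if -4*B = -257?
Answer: -257*I*√2/144 ≈ -2.524*I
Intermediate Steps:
B = 257/4 (B = -¼*(-257) = 257/4 ≈ 64.250)
B/(√(-353 - 295)) = 257/(4*(√(-353 - 295))) = 257/(4*(√(-648))) = 257/(4*((18*I*√2))) = 257*(-I*√2/36)/4 = -257*I*√2/144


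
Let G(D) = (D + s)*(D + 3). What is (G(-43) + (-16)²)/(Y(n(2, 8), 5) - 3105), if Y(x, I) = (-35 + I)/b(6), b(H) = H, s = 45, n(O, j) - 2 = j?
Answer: -88/1555 ≈ -0.056592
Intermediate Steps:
n(O, j) = 2 + j
G(D) = (3 + D)*(45 + D) (G(D) = (D + 45)*(D + 3) = (45 + D)*(3 + D) = (3 + D)*(45 + D))
Y(x, I) = -35/6 + I/6 (Y(x, I) = (-35 + I)/6 = (-35 + I)*(⅙) = -35/6 + I/6)
(G(-43) + (-16)²)/(Y(n(2, 8), 5) - 3105) = ((135 + (-43)² + 48*(-43)) + (-16)²)/((-35/6 + (⅙)*5) - 3105) = ((135 + 1849 - 2064) + 256)/((-35/6 + ⅚) - 3105) = (-80 + 256)/(-5 - 3105) = 176/(-3110) = 176*(-1/3110) = -88/1555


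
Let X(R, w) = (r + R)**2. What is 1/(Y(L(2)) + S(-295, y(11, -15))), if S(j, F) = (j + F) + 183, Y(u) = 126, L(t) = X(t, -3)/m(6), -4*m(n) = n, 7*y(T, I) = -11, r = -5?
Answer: 7/87 ≈ 0.080460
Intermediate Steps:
X(R, w) = (-5 + R)**2
y(T, I) = -11/7 (y(T, I) = (1/7)*(-11) = -11/7)
m(n) = -n/4
L(t) = -2*(-5 + t)**2/3 (L(t) = (-5 + t)**2/((-1/4*6)) = (-5 + t)**2/(-3/2) = (-5 + t)**2*(-2/3) = -2*(-5 + t)**2/3)
S(j, F) = 183 + F + j (S(j, F) = (F + j) + 183 = 183 + F + j)
1/(Y(L(2)) + S(-295, y(11, -15))) = 1/(126 + (183 - 11/7 - 295)) = 1/(126 - 795/7) = 1/(87/7) = 7/87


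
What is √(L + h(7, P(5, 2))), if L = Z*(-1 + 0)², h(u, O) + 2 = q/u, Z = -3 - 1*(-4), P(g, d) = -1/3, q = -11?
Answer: 3*I*√14/7 ≈ 1.6036*I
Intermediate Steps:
P(g, d) = -⅓ (P(g, d) = -1*⅓ = -⅓)
Z = 1 (Z = -3 + 4 = 1)
h(u, O) = -2 - 11/u
L = 1 (L = 1*(-1 + 0)² = 1*(-1)² = 1*1 = 1)
√(L + h(7, P(5, 2))) = √(1 + (-2 - 11/7)) = √(1 - 25/7) = √(-18/7) = 3*I*√14/7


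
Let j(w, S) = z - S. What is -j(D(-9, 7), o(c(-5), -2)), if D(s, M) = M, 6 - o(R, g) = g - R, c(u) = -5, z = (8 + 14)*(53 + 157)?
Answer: -4617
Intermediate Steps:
z = 4620 (z = 22*210 = 4620)
o(R, g) = 6 + R - g (o(R, g) = 6 - (g - R) = 6 + (R - g) = 6 + R - g)
j(w, S) = 4620 - S
-j(D(-9, 7), o(c(-5), -2)) = -(4620 - (6 - 5 - 1*(-2))) = -(4620 - (6 - 5 + 2)) = -(4620 - 1*3) = -(4620 - 3) = -1*4617 = -4617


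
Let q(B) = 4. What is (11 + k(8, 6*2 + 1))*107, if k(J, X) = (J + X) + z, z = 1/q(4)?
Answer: 13803/4 ≈ 3450.8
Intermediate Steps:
z = ¼ (z = 1/4 = ¼ ≈ 0.25000)
k(J, X) = ¼ + J + X (k(J, X) = (J + X) + ¼ = ¼ + J + X)
(11 + k(8, 6*2 + 1))*107 = (11 + (¼ + 8 + (6*2 + 1)))*107 = (11 + (¼ + 8 + (12 + 1)))*107 = (11 + (¼ + 8 + 13))*107 = (11 + 85/4)*107 = (129/4)*107 = 13803/4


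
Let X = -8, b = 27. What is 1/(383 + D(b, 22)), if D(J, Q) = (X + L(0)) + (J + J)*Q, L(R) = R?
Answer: 1/1563 ≈ 0.00063980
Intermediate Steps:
D(J, Q) = -8 + 2*J*Q (D(J, Q) = (-8 + 0) + (J + J)*Q = -8 + (2*J)*Q = -8 + 2*J*Q)
1/(383 + D(b, 22)) = 1/(383 + (-8 + 2*27*22)) = 1/(383 + (-8 + 1188)) = 1/(383 + 1180) = 1/1563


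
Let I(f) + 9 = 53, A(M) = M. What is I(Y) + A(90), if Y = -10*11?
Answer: 134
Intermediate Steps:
Y = -110
I(f) = 44 (I(f) = -9 + 53 = 44)
I(Y) + A(90) = 44 + 90 = 134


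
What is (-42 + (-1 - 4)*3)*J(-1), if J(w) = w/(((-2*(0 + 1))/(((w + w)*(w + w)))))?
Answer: -114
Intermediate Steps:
J(w) = -2*w³ (J(w) = w/(((-2*1)/(((2*w)*(2*w))))) = w/((-2*1/(4*w²))) = w/((-1/(2*w²))) = w*(-2*w²) = -2*w³)
(-42 + (-1 - 4)*3)*J(-1) = (-42 + (-1 - 4)*3)*(-2*(-1)³) = (-42 - 5*3)*(-2*(-1)) = (-42 - 15)*2 = -57*2 = -114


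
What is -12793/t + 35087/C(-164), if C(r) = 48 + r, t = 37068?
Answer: -162761113/537486 ≈ -302.82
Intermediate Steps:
-12793/t + 35087/C(-164) = -12793/37068 + 35087/(48 - 164) = -12793*1/37068 + 35087/(-116) = -12793/37068 + 35087*(-1/116) = -12793/37068 - 35087/116 = -162761113/537486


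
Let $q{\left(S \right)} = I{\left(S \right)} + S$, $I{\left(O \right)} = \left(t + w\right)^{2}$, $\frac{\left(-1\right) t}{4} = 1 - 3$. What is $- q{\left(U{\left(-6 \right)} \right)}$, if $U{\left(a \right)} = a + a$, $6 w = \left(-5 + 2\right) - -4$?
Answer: $- \frac{1969}{36} \approx -54.694$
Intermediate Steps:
$t = 8$ ($t = - 4 \left(1 - 3\right) = \left(-4\right) \left(-2\right) = 8$)
$w = \frac{1}{6}$ ($w = \frac{\left(-5 + 2\right) - -4}{6} = \frac{-3 + 4}{6} = \frac{1}{6} \cdot 1 = \frac{1}{6} \approx 0.16667$)
$U{\left(a \right)} = 2 a$
$I{\left(O \right)} = \frac{2401}{36}$ ($I{\left(O \right)} = \left(8 + \frac{1}{6}\right)^{2} = \left(\frac{49}{6}\right)^{2} = \frac{2401}{36}$)
$q{\left(S \right)} = \frac{2401}{36} + S$
$- q{\left(U{\left(-6 \right)} \right)} = - (\frac{2401}{36} + 2 \left(-6\right)) = - (\frac{2401}{36} - 12) = \left(-1\right) \frac{1969}{36} = - \frac{1969}{36}$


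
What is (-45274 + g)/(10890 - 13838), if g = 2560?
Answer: 21357/1474 ≈ 14.489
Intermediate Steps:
(-45274 + g)/(10890 - 13838) = (-45274 + 2560)/(10890 - 13838) = -42714/(-2948) = -42714*(-1/2948) = 21357/1474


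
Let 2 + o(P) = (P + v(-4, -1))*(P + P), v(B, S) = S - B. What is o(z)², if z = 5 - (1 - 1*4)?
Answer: 30276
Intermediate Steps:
z = 8 (z = 5 - (1 - 4) = 5 - 1*(-3) = 5 + 3 = 8)
o(P) = -2 + 2*P*(3 + P) (o(P) = -2 + (P + (-1 - 1*(-4)))*(P + P) = -2 + (P + (-1 + 4))*(2*P) = -2 + (P + 3)*(2*P) = -2 + (3 + P)*(2*P) = -2 + 2*P*(3 + P))
o(z)² = (-2 + 2*8² + 6*8)² = (-2 + 2*64 + 48)² = (-2 + 128 + 48)² = 174² = 30276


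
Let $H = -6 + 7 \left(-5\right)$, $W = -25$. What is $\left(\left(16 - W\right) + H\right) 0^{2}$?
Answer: $0$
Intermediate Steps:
$H = -41$ ($H = -6 - 35 = -41$)
$\left(\left(16 - W\right) + H\right) 0^{2} = \left(\left(16 - -25\right) - 41\right) 0^{2} = \left(\left(16 + 25\right) - 41\right) 0 = \left(41 - 41\right) 0 = 0 \cdot 0 = 0$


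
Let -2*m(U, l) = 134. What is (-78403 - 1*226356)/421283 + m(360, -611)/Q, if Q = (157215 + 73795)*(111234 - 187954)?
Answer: -5401270303758839/7466435344877600 ≈ -0.72341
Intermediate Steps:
Q = -17723087200 (Q = 231010*(-76720) = -17723087200)
m(U, l) = -67 (m(U, l) = -½*134 = -67)
(-78403 - 1*226356)/421283 + m(360, -611)/Q = (-78403 - 1*226356)/421283 - 67/(-17723087200) = (-78403 - 226356)*(1/421283) - 67*(-1/17723087200) = -304759*1/421283 + 67/17723087200 = -304759/421283 + 67/17723087200 = -5401270303758839/7466435344877600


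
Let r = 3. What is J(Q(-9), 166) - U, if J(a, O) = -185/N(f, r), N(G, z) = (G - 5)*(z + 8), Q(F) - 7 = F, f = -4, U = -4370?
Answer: 432815/99 ≈ 4371.9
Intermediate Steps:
Q(F) = 7 + F
N(G, z) = (-5 + G)*(8 + z)
J(a, O) = 185/99 (J(a, O) = -185/(-40 - 5*3 + 8*(-4) - 4*3) = -185/(-40 - 15 - 32 - 12) = -185/(-99) = -185*(-1/99) = 185/99)
J(Q(-9), 166) - U = 185/99 - 1*(-4370) = 185/99 + 4370 = 432815/99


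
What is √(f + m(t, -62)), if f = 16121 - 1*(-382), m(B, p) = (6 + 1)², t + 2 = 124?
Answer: 2*√4138 ≈ 128.65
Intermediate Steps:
t = 122 (t = -2 + 124 = 122)
m(B, p) = 49 (m(B, p) = 7² = 49)
f = 16503 (f = 16121 + 382 = 16503)
√(f + m(t, -62)) = √(16503 + 49) = √16552 = 2*√4138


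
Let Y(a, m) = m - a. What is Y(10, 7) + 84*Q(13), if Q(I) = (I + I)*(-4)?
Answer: -8739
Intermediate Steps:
Q(I) = -8*I (Q(I) = (2*I)*(-4) = -8*I)
Y(10, 7) + 84*Q(13) = (7 - 1*10) + 84*(-8*13) = (7 - 10) + 84*(-104) = -3 - 8736 = -8739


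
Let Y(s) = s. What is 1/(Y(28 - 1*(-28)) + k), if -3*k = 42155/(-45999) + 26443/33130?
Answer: 4571840610/256203317753 ≈ 0.017845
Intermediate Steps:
k = 180243593/4571840610 (k = -(42155/(-45999) + 26443/33130)/3 = -(42155*(-1/45999) + 26443*(1/33130))/3 = -(-42155/45999 + 26443/33130)/3 = -1/3*(-180243593/1523946870) = 180243593/4571840610 ≈ 0.039425)
1/(Y(28 - 1*(-28)) + k) = 1/((28 - 1*(-28)) + 180243593/4571840610) = 1/((28 + 28) + 180243593/4571840610) = 1/(56 + 180243593/4571840610) = 1/(256203317753/4571840610) = 4571840610/256203317753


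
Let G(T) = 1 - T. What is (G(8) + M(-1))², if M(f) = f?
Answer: 64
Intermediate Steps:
(G(8) + M(-1))² = ((1 - 1*8) - 1)² = ((1 - 8) - 1)² = (-7 - 1)² = (-8)² = 64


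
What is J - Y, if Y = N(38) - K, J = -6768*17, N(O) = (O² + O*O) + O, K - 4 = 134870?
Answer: 16892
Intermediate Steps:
K = 134874 (K = 4 + 134870 = 134874)
N(O) = O + 2*O² (N(O) = (O² + O²) + O = 2*O² + O = O + 2*O²)
J = -115056
Y = -131948 (Y = 38*(1 + 2*38) - 1*134874 = 38*(1 + 76) - 134874 = 38*77 - 134874 = 2926 - 134874 = -131948)
J - Y = -115056 - 1*(-131948) = -115056 + 131948 = 16892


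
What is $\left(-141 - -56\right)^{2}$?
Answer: $7225$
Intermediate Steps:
$\left(-141 - -56\right)^{2} = \left(-141 + 56\right)^{2} = \left(-85\right)^{2} = 7225$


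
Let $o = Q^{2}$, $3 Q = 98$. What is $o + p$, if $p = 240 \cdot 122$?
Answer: $\frac{273124}{9} \approx 30347.0$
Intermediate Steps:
$Q = \frac{98}{3}$ ($Q = \frac{1}{3} \cdot 98 = \frac{98}{3} \approx 32.667$)
$p = 29280$
$o = \frac{9604}{9}$ ($o = \left(\frac{98}{3}\right)^{2} = \frac{9604}{9} \approx 1067.1$)
$o + p = \frac{9604}{9} + 29280 = \frac{273124}{9}$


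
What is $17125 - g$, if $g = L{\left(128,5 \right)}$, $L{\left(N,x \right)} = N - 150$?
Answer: $17147$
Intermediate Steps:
$L{\left(N,x \right)} = -150 + N$
$g = -22$ ($g = -150 + 128 = -22$)
$17125 - g = 17125 - -22 = 17125 + 22 = 17147$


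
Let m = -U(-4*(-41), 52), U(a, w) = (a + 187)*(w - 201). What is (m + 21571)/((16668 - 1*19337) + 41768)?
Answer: 73870/39099 ≈ 1.8893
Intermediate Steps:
U(a, w) = (-201 + w)*(187 + a) (U(a, w) = (187 + a)*(-201 + w) = (-201 + w)*(187 + a))
m = 52299 (m = -(-37587 - (-804)*(-41) + 187*52 - 4*(-41)*52) = -(-37587 - 201*164 + 9724 + 164*52) = -(-37587 - 32964 + 9724 + 8528) = -1*(-52299) = 52299)
(m + 21571)/((16668 - 1*19337) + 41768) = (52299 + 21571)/((16668 - 1*19337) + 41768) = 73870/((16668 - 19337) + 41768) = 73870/(-2669 + 41768) = 73870/39099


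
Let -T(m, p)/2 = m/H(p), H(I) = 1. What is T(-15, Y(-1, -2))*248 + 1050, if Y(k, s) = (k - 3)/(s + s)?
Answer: 8490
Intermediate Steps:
Y(k, s) = (-3 + k)/(2*s) (Y(k, s) = (-3 + k)/((2*s)) = (-3 + k)*(1/(2*s)) = (-3 + k)/(2*s))
T(m, p) = -2*m (T(m, p) = -2*m/1 = -2*m)
T(-15, Y(-1, -2))*248 + 1050 = -2*(-15)*248 + 1050 = 30*248 + 1050 = 7440 + 1050 = 8490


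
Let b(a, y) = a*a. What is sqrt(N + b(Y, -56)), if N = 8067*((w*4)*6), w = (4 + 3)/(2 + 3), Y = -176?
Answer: 2*sqrt(1887670)/5 ≈ 549.57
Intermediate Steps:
b(a, y) = a**2
w = 7/5 ≈ 1.4000
N = 1355256/5 (N = 8067*(((7/5)*4)*6) = 8067*((28/5)*6) = 8067*(168/5) = 1355256/5 ≈ 2.7105e+5)
sqrt(N + b(Y, -56)) = sqrt(1355256/5 + (-176)**2) = sqrt(1355256/5 + 30976) = sqrt(1510136/5) = 2*sqrt(1887670)/5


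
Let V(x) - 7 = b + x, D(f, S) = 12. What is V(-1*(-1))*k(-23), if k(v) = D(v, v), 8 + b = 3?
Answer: 36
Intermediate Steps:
b = -5 (b = -8 + 3 = -5)
k(v) = 12
V(x) = 2 + x (V(x) = 7 + (-5 + x) = 2 + x)
V(-1*(-1))*k(-23) = (2 - 1*(-1))*12 = (2 + 1)*12 = 3*12 = 36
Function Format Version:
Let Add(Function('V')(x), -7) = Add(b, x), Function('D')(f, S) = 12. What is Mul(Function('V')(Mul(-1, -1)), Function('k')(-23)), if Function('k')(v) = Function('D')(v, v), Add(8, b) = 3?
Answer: 36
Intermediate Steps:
b = -5 (b = Add(-8, 3) = -5)
Function('k')(v) = 12
Function('V')(x) = Add(2, x) (Function('V')(x) = Add(7, Add(-5, x)) = Add(2, x))
Mul(Function('V')(Mul(-1, -1)), Function('k')(-23)) = Mul(Add(2, Mul(-1, -1)), 12) = Mul(Add(2, 1), 12) = Mul(3, 12) = 36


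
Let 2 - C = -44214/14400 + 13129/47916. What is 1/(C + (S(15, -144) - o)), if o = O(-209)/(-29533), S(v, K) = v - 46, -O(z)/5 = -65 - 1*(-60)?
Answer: -283020645600/7415915586539 ≈ -0.038164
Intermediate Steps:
O(z) = 25 (O(z) = -5*(-65 - 1*(-60)) = -5*(-65 + 60) = -5*(-5) = 25)
S(v, K) = -46 + v
o = -25/29533 (o = 25/(-29533) = 25*(-1/29533) = -25/29533 ≈ -0.00084651)
C = 45965017/9583200 (C = 2 - (-44214/14400 + 13129/47916) = 2 - (-44214*1/14400 + 13129*(1/47916)) = 2 - (-7369/2400 + 13129/47916) = 2 - 1*(-26798617/9583200) = 2 + 26798617/9583200 = 45965017/9583200 ≈ 4.7964)
1/(C + (S(15, -144) - o)) = 1/(45965017/9583200 + ((-46 + 15) - 1*(-25/29533))) = 1/(45965017/9583200 + (-31 + 25/29533)) = 1/(45965017/9583200 - 915498/29533) = 1/(-7415915586539/283020645600) = -283020645600/7415915586539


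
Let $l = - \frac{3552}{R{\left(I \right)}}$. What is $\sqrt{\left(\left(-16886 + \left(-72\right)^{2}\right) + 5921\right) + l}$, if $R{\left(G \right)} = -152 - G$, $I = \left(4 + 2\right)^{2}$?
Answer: $\frac{3 i \sqrt{1414277}}{47} \approx 75.909 i$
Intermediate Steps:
$I = 36$ ($I = 6^{2} = 36$)
$l = \frac{888}{47}$ ($l = - \frac{3552}{-152 - 36} = - \frac{3552}{-188} = \left(-3552\right) \left(- \frac{1}{188}\right) = \frac{888}{47} \approx 18.894$)
$\sqrt{\left(\left(-16886 + \left(-72\right)^{2}\right) + 5921\right) + l} = \sqrt{\left(\left(-16886 + \left(-72\right)^{2}\right) + 5921\right) + \frac{888}{47}} = \sqrt{\left(\left(-16886 + 5184\right) + 5921\right) + \frac{888}{47}} = \sqrt{\left(-11702 + 5921\right) + \frac{888}{47}} = \sqrt{-5781 + \frac{888}{47}} = \sqrt{- \frac{270819}{47}} = \frac{3 i \sqrt{1414277}}{47}$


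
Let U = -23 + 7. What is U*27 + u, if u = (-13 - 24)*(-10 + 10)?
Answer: -432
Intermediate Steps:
U = -16
u = 0 (u = -37*0 = 0)
U*27 + u = -16*27 + 0 = -432 + 0 = -432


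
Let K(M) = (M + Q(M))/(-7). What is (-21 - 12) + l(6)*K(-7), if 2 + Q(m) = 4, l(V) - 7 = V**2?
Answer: -16/7 ≈ -2.2857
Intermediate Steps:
l(V) = 7 + V**2
Q(m) = 2 (Q(m) = -2 + 4 = 2)
K(M) = -2/7 - M/7 (K(M) = (M + 2)/(-7) = -(2 + M)/7 = -2/7 - M/7)
(-21 - 12) + l(6)*K(-7) = (-21 - 12) + (7 + 6**2)*(-2/7 - 1/7*(-7)) = -33 + (7 + 36)*(-2/7 + 1) = -33 + 43*(5/7) = -33 + 215/7 = -16/7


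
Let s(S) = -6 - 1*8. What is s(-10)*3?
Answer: -42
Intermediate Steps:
s(S) = -14 (s(S) = -6 - 8 = -14)
s(-10)*3 = -14*3 = -42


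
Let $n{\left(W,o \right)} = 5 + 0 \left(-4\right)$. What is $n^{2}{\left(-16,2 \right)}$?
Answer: $25$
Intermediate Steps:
$n{\left(W,o \right)} = 5$ ($n{\left(W,o \right)} = 5 + 0 = 5$)
$n^{2}{\left(-16,2 \right)} = 5^{2} = 25$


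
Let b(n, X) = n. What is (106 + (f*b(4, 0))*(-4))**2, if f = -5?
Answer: 34596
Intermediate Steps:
(106 + (f*b(4, 0))*(-4))**2 = (106 - 5*4*(-4))**2 = (106 - 20*(-4))**2 = (106 + 80)**2 = 186**2 = 34596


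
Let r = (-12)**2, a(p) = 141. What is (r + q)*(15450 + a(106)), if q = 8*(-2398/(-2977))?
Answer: 6982772352/2977 ≈ 2.3456e+6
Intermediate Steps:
q = 19184/2977 (q = 8*(-2398*(-1/2977)) = 8*(2398/2977) = 19184/2977 ≈ 6.4441)
r = 144
(r + q)*(15450 + a(106)) = (144 + 19184/2977)*(15450 + 141) = (447872/2977)*15591 = 6982772352/2977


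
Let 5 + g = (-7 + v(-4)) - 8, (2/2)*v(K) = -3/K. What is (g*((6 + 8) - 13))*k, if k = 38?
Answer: -1463/2 ≈ -731.50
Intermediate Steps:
v(K) = -3/K
g = -77/4 (g = -5 + ((-7 - 3/(-4)) - 8) = -5 + ((-7 - 3*(-1/4)) - 8) = -5 + ((-7 + 3/4) - 8) = -5 + (-25/4 - 8) = -5 - 57/4 = -77/4 ≈ -19.250)
(g*((6 + 8) - 13))*k = -77*((6 + 8) - 13)/4*38 = -77*(14 - 13)/4*38 = -77/4*1*38 = -77/4*38 = -1463/2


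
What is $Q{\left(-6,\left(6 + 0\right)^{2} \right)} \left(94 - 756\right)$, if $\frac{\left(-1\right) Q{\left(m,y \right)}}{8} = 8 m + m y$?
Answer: $-1398144$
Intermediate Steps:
$Q{\left(m,y \right)} = - 64 m - 8 m y$ ($Q{\left(m,y \right)} = - 8 \left(8 m + m y\right) = - 64 m - 8 m y$)
$Q{\left(-6,\left(6 + 0\right)^{2} \right)} \left(94 - 756\right) = \left(-8\right) \left(-6\right) \left(8 + \left(6 + 0\right)^{2}\right) \left(94 - 756\right) = \left(-8\right) \left(-6\right) \left(8 + 6^{2}\right) \left(-662\right) = \left(-8\right) \left(-6\right) \left(8 + 36\right) \left(-662\right) = \left(-8\right) \left(-6\right) 44 \left(-662\right) = 2112 \left(-662\right) = -1398144$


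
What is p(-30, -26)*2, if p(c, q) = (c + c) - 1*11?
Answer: -142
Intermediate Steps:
p(c, q) = -11 + 2*c (p(c, q) = 2*c - 11 = -11 + 2*c)
p(-30, -26)*2 = (-11 + 2*(-30))*2 = (-11 - 60)*2 = -71*2 = -142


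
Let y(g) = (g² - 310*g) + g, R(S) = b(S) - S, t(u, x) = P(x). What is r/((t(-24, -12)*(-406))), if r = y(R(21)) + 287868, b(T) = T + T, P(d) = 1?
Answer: -20130/29 ≈ -694.14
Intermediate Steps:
t(u, x) = 1
b(T) = 2*T
R(S) = S (R(S) = 2*S - S = S)
y(g) = g² - 309*g
r = 281820 (r = 21*(-309 + 21) + 287868 = 21*(-288) + 287868 = -6048 + 287868 = 281820)
r/((t(-24, -12)*(-406))) = 281820/((1*(-406))) = 281820/(-406) = 281820*(-1/406) = -20130/29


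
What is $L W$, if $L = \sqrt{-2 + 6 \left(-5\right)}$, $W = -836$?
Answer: $- 3344 i \sqrt{2} \approx - 4729.1 i$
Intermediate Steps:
$L = 4 i \sqrt{2}$ ($L = \sqrt{-2 - 30} = \sqrt{-32} = 4 i \sqrt{2} \approx 5.6569 i$)
$L W = 4 i \sqrt{2} \left(-836\right) = - 3344 i \sqrt{2}$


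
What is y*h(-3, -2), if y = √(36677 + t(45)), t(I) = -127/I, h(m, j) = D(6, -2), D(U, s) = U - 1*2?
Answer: 4*√8251690/15 ≈ 766.02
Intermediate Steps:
D(U, s) = -2 + U (D(U, s) = U - 2 = -2 + U)
h(m, j) = 4 (h(m, j) = -2 + 6 = 4)
y = √8251690/15 (y = √(36677 - 127/45) = √(1650338/45) = √8251690/15 ≈ 191.51)
y*h(-3, -2) = (√8251690/15)*4 = 4*√8251690/15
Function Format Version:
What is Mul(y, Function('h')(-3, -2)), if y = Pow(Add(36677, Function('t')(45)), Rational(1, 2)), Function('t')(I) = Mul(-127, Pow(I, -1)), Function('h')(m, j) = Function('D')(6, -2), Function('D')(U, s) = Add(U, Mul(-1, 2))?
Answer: Mul(Rational(4, 15), Pow(8251690, Rational(1, 2))) ≈ 766.02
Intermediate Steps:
Function('D')(U, s) = Add(-2, U) (Function('D')(U, s) = Add(U, -2) = Add(-2, U))
Function('h')(m, j) = 4 (Function('h')(m, j) = Add(-2, 6) = 4)
y = Mul(Rational(1, 15), Pow(8251690, Rational(1, 2))) (y = Pow(Add(36677, Mul(-127, Pow(45, -1))), Rational(1, 2)) = Pow(Add(36677, Mul(-127, Rational(1, 45))), Rational(1, 2)) = Pow(Add(36677, Rational(-127, 45)), Rational(1, 2)) = Pow(Rational(1650338, 45), Rational(1, 2)) = Mul(Rational(1, 15), Pow(8251690, Rational(1, 2))) ≈ 191.51)
Mul(y, Function('h')(-3, -2)) = Mul(Mul(Rational(1, 15), Pow(8251690, Rational(1, 2))), 4) = Mul(Rational(4, 15), Pow(8251690, Rational(1, 2)))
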